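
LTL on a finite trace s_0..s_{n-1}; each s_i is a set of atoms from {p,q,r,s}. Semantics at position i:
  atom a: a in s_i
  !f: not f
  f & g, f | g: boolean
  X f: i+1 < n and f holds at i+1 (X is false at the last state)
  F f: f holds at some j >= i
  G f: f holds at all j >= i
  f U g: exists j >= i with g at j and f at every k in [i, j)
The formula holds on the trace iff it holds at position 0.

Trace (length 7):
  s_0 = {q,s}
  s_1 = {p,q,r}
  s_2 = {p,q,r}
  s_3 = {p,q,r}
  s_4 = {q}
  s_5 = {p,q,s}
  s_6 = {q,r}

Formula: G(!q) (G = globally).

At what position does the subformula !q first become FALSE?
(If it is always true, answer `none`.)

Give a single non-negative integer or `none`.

Answer: 0

Derivation:
s_0={q,s}: !q=False q=True
s_1={p,q,r}: !q=False q=True
s_2={p,q,r}: !q=False q=True
s_3={p,q,r}: !q=False q=True
s_4={q}: !q=False q=True
s_5={p,q,s}: !q=False q=True
s_6={q,r}: !q=False q=True
G(!q) holds globally = False
First violation at position 0.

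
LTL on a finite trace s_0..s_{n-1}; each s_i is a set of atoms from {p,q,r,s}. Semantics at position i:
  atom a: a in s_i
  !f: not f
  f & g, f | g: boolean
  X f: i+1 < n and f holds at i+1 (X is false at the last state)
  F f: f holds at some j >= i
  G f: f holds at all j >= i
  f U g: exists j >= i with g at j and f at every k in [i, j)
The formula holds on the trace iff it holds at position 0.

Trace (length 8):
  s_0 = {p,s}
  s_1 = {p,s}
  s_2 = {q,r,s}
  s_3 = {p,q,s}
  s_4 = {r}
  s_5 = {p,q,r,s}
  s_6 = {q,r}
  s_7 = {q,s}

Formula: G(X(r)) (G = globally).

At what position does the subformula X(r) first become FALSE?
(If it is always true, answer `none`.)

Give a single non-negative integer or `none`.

Answer: 0

Derivation:
s_0={p,s}: X(r)=False r=False
s_1={p,s}: X(r)=True r=False
s_2={q,r,s}: X(r)=False r=True
s_3={p,q,s}: X(r)=True r=False
s_4={r}: X(r)=True r=True
s_5={p,q,r,s}: X(r)=True r=True
s_6={q,r}: X(r)=False r=True
s_7={q,s}: X(r)=False r=False
G(X(r)) holds globally = False
First violation at position 0.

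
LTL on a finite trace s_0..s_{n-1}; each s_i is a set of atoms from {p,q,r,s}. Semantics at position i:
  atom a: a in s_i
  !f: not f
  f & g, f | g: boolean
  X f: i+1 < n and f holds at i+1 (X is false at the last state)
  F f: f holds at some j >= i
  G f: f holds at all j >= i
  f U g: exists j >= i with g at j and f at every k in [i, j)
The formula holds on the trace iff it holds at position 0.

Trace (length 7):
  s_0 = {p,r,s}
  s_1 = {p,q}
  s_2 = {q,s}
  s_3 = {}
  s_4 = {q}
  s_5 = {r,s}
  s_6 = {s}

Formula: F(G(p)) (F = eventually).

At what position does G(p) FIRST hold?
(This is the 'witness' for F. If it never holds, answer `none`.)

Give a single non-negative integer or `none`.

s_0={p,r,s}: G(p)=False p=True
s_1={p,q}: G(p)=False p=True
s_2={q,s}: G(p)=False p=False
s_3={}: G(p)=False p=False
s_4={q}: G(p)=False p=False
s_5={r,s}: G(p)=False p=False
s_6={s}: G(p)=False p=False
F(G(p)) does not hold (no witness exists).

Answer: none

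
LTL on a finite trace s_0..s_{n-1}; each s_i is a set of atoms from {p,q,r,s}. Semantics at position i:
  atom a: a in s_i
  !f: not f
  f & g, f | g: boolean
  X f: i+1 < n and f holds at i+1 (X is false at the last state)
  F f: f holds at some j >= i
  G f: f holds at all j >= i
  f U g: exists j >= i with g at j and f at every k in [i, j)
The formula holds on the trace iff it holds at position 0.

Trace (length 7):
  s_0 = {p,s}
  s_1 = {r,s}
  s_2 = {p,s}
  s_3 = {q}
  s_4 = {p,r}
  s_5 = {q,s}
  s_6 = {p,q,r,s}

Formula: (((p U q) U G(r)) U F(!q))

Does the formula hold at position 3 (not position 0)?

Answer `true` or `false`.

Answer: true

Derivation:
s_0={p,s}: (((p U q) U G(r)) U F(!q))=True ((p U q) U G(r))=False (p U q)=False p=True q=False G(r)=False r=False F(!q)=True !q=True
s_1={r,s}: (((p U q) U G(r)) U F(!q))=True ((p U q) U G(r))=False (p U q)=False p=False q=False G(r)=False r=True F(!q)=True !q=True
s_2={p,s}: (((p U q) U G(r)) U F(!q))=True ((p U q) U G(r))=True (p U q)=True p=True q=False G(r)=False r=False F(!q)=True !q=True
s_3={q}: (((p U q) U G(r)) U F(!q))=True ((p U q) U G(r))=True (p U q)=True p=False q=True G(r)=False r=False F(!q)=True !q=False
s_4={p,r}: (((p U q) U G(r)) U F(!q))=True ((p U q) U G(r))=True (p U q)=True p=True q=False G(r)=False r=True F(!q)=True !q=True
s_5={q,s}: (((p U q) U G(r)) U F(!q))=False ((p U q) U G(r))=True (p U q)=True p=False q=True G(r)=False r=False F(!q)=False !q=False
s_6={p,q,r,s}: (((p U q) U G(r)) U F(!q))=False ((p U q) U G(r))=True (p U q)=True p=True q=True G(r)=True r=True F(!q)=False !q=False
Evaluating at position 3: result = True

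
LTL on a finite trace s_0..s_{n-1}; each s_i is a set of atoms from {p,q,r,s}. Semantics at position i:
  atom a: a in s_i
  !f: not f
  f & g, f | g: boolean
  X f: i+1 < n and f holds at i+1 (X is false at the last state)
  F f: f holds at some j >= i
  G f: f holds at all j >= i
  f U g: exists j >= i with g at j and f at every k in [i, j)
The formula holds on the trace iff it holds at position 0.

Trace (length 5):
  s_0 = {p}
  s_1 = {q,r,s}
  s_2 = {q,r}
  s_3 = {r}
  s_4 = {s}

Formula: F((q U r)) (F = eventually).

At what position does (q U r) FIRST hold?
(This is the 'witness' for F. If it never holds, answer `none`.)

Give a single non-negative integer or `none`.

Answer: 1

Derivation:
s_0={p}: (q U r)=False q=False r=False
s_1={q,r,s}: (q U r)=True q=True r=True
s_2={q,r}: (q U r)=True q=True r=True
s_3={r}: (q U r)=True q=False r=True
s_4={s}: (q U r)=False q=False r=False
F((q U r)) holds; first witness at position 1.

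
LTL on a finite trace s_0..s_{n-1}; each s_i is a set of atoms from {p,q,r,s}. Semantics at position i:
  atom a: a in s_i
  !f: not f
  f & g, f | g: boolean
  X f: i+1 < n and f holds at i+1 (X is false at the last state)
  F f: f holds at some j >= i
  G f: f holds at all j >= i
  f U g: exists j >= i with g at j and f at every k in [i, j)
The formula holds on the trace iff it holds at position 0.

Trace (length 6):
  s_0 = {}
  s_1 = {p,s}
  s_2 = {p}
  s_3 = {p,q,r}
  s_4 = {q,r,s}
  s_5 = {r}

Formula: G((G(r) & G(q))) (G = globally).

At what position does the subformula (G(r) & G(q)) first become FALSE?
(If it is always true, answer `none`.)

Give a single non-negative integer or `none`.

s_0={}: (G(r) & G(q))=False G(r)=False r=False G(q)=False q=False
s_1={p,s}: (G(r) & G(q))=False G(r)=False r=False G(q)=False q=False
s_2={p}: (G(r) & G(q))=False G(r)=False r=False G(q)=False q=False
s_3={p,q,r}: (G(r) & G(q))=False G(r)=True r=True G(q)=False q=True
s_4={q,r,s}: (G(r) & G(q))=False G(r)=True r=True G(q)=False q=True
s_5={r}: (G(r) & G(q))=False G(r)=True r=True G(q)=False q=False
G((G(r) & G(q))) holds globally = False
First violation at position 0.

Answer: 0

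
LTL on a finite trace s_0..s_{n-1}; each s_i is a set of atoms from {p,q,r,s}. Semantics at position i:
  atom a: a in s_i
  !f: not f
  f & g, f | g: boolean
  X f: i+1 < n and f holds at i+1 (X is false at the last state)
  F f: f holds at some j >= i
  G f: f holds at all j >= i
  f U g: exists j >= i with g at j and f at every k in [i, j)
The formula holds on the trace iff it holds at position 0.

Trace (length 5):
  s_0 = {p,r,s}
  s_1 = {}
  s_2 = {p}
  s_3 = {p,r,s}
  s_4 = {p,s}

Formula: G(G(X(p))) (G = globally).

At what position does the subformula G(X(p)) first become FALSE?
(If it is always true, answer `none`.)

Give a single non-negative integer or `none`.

Answer: 0

Derivation:
s_0={p,r,s}: G(X(p))=False X(p)=False p=True
s_1={}: G(X(p))=False X(p)=True p=False
s_2={p}: G(X(p))=False X(p)=True p=True
s_3={p,r,s}: G(X(p))=False X(p)=True p=True
s_4={p,s}: G(X(p))=False X(p)=False p=True
G(G(X(p))) holds globally = False
First violation at position 0.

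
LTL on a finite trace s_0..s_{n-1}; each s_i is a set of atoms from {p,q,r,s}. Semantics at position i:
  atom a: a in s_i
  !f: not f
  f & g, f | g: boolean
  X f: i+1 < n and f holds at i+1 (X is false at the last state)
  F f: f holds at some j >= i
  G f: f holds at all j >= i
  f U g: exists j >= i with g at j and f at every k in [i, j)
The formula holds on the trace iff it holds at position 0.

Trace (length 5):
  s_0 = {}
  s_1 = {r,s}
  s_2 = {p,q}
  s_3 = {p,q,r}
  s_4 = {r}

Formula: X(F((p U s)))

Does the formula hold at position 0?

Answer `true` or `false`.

Answer: true

Derivation:
s_0={}: X(F((p U s)))=True F((p U s))=True (p U s)=False p=False s=False
s_1={r,s}: X(F((p U s)))=False F((p U s))=True (p U s)=True p=False s=True
s_2={p,q}: X(F((p U s)))=False F((p U s))=False (p U s)=False p=True s=False
s_3={p,q,r}: X(F((p U s)))=False F((p U s))=False (p U s)=False p=True s=False
s_4={r}: X(F((p U s)))=False F((p U s))=False (p U s)=False p=False s=False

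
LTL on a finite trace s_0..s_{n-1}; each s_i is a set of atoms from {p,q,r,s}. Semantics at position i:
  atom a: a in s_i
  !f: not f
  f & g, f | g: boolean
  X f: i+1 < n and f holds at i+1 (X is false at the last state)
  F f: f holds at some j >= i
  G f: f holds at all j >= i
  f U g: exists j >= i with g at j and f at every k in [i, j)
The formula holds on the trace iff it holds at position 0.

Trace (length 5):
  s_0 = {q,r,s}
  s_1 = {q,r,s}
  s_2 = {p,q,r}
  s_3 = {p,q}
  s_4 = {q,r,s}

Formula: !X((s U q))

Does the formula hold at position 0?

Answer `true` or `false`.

s_0={q,r,s}: !X((s U q))=False X((s U q))=True (s U q)=True s=True q=True
s_1={q,r,s}: !X((s U q))=False X((s U q))=True (s U q)=True s=True q=True
s_2={p,q,r}: !X((s U q))=False X((s U q))=True (s U q)=True s=False q=True
s_3={p,q}: !X((s U q))=False X((s U q))=True (s U q)=True s=False q=True
s_4={q,r,s}: !X((s U q))=True X((s U q))=False (s U q)=True s=True q=True

Answer: false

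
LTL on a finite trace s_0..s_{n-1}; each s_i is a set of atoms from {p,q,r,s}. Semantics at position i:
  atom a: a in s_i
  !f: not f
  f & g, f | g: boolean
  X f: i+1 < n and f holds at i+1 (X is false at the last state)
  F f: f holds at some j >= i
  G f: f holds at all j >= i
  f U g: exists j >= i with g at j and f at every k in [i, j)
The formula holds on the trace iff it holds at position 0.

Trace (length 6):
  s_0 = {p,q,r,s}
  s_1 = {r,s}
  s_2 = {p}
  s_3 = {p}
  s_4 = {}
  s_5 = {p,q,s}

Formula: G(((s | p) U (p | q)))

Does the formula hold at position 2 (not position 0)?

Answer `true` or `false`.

s_0={p,q,r,s}: G(((s | p) U (p | q)))=False ((s | p) U (p | q))=True (s | p)=True s=True p=True (p | q)=True q=True
s_1={r,s}: G(((s | p) U (p | q)))=False ((s | p) U (p | q))=True (s | p)=True s=True p=False (p | q)=False q=False
s_2={p}: G(((s | p) U (p | q)))=False ((s | p) U (p | q))=True (s | p)=True s=False p=True (p | q)=True q=False
s_3={p}: G(((s | p) U (p | q)))=False ((s | p) U (p | q))=True (s | p)=True s=False p=True (p | q)=True q=False
s_4={}: G(((s | p) U (p | q)))=False ((s | p) U (p | q))=False (s | p)=False s=False p=False (p | q)=False q=False
s_5={p,q,s}: G(((s | p) U (p | q)))=True ((s | p) U (p | q))=True (s | p)=True s=True p=True (p | q)=True q=True
Evaluating at position 2: result = False

Answer: false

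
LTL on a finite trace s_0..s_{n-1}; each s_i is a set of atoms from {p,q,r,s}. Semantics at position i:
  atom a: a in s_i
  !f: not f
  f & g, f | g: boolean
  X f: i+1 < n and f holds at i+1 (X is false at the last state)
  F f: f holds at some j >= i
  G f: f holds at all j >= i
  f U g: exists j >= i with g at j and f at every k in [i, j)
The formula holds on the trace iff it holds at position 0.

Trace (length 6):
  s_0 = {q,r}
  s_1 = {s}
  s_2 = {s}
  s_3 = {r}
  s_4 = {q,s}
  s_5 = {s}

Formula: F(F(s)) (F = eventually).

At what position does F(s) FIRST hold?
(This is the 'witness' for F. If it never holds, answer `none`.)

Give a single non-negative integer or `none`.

Answer: 0

Derivation:
s_0={q,r}: F(s)=True s=False
s_1={s}: F(s)=True s=True
s_2={s}: F(s)=True s=True
s_3={r}: F(s)=True s=False
s_4={q,s}: F(s)=True s=True
s_5={s}: F(s)=True s=True
F(F(s)) holds; first witness at position 0.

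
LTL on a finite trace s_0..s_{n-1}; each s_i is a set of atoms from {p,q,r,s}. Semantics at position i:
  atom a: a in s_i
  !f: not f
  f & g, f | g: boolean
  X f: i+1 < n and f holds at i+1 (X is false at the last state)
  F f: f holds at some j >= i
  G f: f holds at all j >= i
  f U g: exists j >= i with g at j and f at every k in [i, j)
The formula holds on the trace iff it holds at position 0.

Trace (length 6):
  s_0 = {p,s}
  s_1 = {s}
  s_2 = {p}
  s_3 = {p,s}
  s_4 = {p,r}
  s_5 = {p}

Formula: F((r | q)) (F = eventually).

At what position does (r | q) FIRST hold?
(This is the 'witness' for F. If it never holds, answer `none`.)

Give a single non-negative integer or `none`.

Answer: 4

Derivation:
s_0={p,s}: (r | q)=False r=False q=False
s_1={s}: (r | q)=False r=False q=False
s_2={p}: (r | q)=False r=False q=False
s_3={p,s}: (r | q)=False r=False q=False
s_4={p,r}: (r | q)=True r=True q=False
s_5={p}: (r | q)=False r=False q=False
F((r | q)) holds; first witness at position 4.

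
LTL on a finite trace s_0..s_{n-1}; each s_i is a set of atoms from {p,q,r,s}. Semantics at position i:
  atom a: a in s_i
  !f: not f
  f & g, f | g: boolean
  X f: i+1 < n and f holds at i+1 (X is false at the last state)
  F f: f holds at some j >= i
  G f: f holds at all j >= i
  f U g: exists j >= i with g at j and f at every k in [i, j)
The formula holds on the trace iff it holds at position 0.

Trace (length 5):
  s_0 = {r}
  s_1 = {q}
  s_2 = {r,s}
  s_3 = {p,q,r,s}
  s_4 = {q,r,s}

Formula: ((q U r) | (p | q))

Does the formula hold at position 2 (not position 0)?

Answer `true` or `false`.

Answer: true

Derivation:
s_0={r}: ((q U r) | (p | q))=True (q U r)=True q=False r=True (p | q)=False p=False
s_1={q}: ((q U r) | (p | q))=True (q U r)=True q=True r=False (p | q)=True p=False
s_2={r,s}: ((q U r) | (p | q))=True (q U r)=True q=False r=True (p | q)=False p=False
s_3={p,q,r,s}: ((q U r) | (p | q))=True (q U r)=True q=True r=True (p | q)=True p=True
s_4={q,r,s}: ((q U r) | (p | q))=True (q U r)=True q=True r=True (p | q)=True p=False
Evaluating at position 2: result = True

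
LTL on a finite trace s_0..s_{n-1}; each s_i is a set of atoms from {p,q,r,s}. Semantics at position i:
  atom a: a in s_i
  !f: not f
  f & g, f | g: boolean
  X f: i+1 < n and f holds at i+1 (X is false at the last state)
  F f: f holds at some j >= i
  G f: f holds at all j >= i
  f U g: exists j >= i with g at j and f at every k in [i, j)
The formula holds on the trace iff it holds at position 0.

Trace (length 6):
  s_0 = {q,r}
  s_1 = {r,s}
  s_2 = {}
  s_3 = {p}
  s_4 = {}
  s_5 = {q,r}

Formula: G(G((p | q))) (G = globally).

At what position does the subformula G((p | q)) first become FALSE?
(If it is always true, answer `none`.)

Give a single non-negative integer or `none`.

s_0={q,r}: G((p | q))=False (p | q)=True p=False q=True
s_1={r,s}: G((p | q))=False (p | q)=False p=False q=False
s_2={}: G((p | q))=False (p | q)=False p=False q=False
s_3={p}: G((p | q))=False (p | q)=True p=True q=False
s_4={}: G((p | q))=False (p | q)=False p=False q=False
s_5={q,r}: G((p | q))=True (p | q)=True p=False q=True
G(G((p | q))) holds globally = False
First violation at position 0.

Answer: 0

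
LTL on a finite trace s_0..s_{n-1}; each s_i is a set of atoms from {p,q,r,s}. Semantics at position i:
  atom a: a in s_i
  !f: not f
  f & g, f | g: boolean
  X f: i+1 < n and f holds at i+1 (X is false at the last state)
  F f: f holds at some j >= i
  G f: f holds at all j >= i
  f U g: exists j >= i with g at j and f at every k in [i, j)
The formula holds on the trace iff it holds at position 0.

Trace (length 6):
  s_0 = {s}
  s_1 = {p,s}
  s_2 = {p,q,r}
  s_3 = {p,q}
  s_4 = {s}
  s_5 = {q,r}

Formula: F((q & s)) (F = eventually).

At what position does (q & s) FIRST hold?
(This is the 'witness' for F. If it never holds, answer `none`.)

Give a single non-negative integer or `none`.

Answer: none

Derivation:
s_0={s}: (q & s)=False q=False s=True
s_1={p,s}: (q & s)=False q=False s=True
s_2={p,q,r}: (q & s)=False q=True s=False
s_3={p,q}: (q & s)=False q=True s=False
s_4={s}: (q & s)=False q=False s=True
s_5={q,r}: (q & s)=False q=True s=False
F((q & s)) does not hold (no witness exists).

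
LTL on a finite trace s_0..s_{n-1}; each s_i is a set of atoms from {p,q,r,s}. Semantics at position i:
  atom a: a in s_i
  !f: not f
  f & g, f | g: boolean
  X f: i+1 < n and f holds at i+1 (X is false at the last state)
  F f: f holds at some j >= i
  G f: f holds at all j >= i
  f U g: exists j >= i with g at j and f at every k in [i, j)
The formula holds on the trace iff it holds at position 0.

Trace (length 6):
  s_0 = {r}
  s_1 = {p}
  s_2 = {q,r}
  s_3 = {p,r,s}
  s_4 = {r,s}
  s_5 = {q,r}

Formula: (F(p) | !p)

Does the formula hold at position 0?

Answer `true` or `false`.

Answer: true

Derivation:
s_0={r}: (F(p) | !p)=True F(p)=True p=False !p=True
s_1={p}: (F(p) | !p)=True F(p)=True p=True !p=False
s_2={q,r}: (F(p) | !p)=True F(p)=True p=False !p=True
s_3={p,r,s}: (F(p) | !p)=True F(p)=True p=True !p=False
s_4={r,s}: (F(p) | !p)=True F(p)=False p=False !p=True
s_5={q,r}: (F(p) | !p)=True F(p)=False p=False !p=True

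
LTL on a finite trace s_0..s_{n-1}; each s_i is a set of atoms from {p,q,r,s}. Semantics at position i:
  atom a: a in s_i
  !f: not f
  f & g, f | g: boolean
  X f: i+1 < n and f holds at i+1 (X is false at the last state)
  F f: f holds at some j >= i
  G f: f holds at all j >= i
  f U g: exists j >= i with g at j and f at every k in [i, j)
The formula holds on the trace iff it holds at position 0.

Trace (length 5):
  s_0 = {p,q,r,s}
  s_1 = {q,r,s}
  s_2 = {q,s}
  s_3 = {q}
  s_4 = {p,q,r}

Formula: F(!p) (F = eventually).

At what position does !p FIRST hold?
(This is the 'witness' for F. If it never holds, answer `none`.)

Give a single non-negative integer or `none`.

Answer: 1

Derivation:
s_0={p,q,r,s}: !p=False p=True
s_1={q,r,s}: !p=True p=False
s_2={q,s}: !p=True p=False
s_3={q}: !p=True p=False
s_4={p,q,r}: !p=False p=True
F(!p) holds; first witness at position 1.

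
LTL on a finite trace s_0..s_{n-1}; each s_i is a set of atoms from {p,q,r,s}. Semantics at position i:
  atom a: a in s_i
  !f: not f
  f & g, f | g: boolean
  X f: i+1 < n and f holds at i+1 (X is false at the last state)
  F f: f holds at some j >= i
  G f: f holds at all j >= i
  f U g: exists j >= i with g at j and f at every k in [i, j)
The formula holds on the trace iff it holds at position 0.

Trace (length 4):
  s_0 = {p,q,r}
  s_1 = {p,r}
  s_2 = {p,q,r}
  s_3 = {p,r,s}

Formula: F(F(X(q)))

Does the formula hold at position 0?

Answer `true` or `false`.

s_0={p,q,r}: F(F(X(q)))=True F(X(q))=True X(q)=False q=True
s_1={p,r}: F(F(X(q)))=True F(X(q))=True X(q)=True q=False
s_2={p,q,r}: F(F(X(q)))=False F(X(q))=False X(q)=False q=True
s_3={p,r,s}: F(F(X(q)))=False F(X(q))=False X(q)=False q=False

Answer: true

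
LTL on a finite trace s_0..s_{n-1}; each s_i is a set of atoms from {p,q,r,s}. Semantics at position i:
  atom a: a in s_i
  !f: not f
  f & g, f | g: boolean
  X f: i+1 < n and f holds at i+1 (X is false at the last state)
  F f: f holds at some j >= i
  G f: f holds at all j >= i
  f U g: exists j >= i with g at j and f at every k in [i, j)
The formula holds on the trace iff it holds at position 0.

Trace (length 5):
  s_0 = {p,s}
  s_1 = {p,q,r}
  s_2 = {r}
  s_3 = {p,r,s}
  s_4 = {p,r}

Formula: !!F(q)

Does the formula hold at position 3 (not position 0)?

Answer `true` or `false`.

Answer: false

Derivation:
s_0={p,s}: !!F(q)=True !F(q)=False F(q)=True q=False
s_1={p,q,r}: !!F(q)=True !F(q)=False F(q)=True q=True
s_2={r}: !!F(q)=False !F(q)=True F(q)=False q=False
s_3={p,r,s}: !!F(q)=False !F(q)=True F(q)=False q=False
s_4={p,r}: !!F(q)=False !F(q)=True F(q)=False q=False
Evaluating at position 3: result = False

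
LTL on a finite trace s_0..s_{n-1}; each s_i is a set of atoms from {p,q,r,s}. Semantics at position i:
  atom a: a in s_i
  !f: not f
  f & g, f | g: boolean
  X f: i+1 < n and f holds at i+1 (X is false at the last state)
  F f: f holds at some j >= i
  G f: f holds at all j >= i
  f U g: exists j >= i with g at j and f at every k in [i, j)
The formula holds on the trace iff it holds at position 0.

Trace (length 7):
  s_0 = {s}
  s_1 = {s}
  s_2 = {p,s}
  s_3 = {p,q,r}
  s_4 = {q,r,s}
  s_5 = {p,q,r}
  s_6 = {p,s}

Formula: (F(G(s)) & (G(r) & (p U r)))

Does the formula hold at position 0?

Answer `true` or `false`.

s_0={s}: (F(G(s)) & (G(r) & (p U r)))=False F(G(s))=True G(s)=False s=True (G(r) & (p U r))=False G(r)=False r=False (p U r)=False p=False
s_1={s}: (F(G(s)) & (G(r) & (p U r)))=False F(G(s))=True G(s)=False s=True (G(r) & (p U r))=False G(r)=False r=False (p U r)=False p=False
s_2={p,s}: (F(G(s)) & (G(r) & (p U r)))=False F(G(s))=True G(s)=False s=True (G(r) & (p U r))=False G(r)=False r=False (p U r)=True p=True
s_3={p,q,r}: (F(G(s)) & (G(r) & (p U r)))=False F(G(s))=True G(s)=False s=False (G(r) & (p U r))=False G(r)=False r=True (p U r)=True p=True
s_4={q,r,s}: (F(G(s)) & (G(r) & (p U r)))=False F(G(s))=True G(s)=False s=True (G(r) & (p U r))=False G(r)=False r=True (p U r)=True p=False
s_5={p,q,r}: (F(G(s)) & (G(r) & (p U r)))=False F(G(s))=True G(s)=False s=False (G(r) & (p U r))=False G(r)=False r=True (p U r)=True p=True
s_6={p,s}: (F(G(s)) & (G(r) & (p U r)))=False F(G(s))=True G(s)=True s=True (G(r) & (p U r))=False G(r)=False r=False (p U r)=False p=True

Answer: false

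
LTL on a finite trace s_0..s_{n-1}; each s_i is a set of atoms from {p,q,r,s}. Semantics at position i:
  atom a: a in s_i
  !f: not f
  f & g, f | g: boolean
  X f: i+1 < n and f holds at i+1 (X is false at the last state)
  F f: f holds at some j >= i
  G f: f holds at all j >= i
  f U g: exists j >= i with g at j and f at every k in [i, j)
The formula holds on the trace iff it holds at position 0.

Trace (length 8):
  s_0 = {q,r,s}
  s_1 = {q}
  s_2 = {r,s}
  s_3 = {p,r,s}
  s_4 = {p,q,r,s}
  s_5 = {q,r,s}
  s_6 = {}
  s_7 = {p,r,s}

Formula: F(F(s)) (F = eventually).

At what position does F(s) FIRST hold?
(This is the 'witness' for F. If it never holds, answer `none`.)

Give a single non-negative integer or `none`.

s_0={q,r,s}: F(s)=True s=True
s_1={q}: F(s)=True s=False
s_2={r,s}: F(s)=True s=True
s_3={p,r,s}: F(s)=True s=True
s_4={p,q,r,s}: F(s)=True s=True
s_5={q,r,s}: F(s)=True s=True
s_6={}: F(s)=True s=False
s_7={p,r,s}: F(s)=True s=True
F(F(s)) holds; first witness at position 0.

Answer: 0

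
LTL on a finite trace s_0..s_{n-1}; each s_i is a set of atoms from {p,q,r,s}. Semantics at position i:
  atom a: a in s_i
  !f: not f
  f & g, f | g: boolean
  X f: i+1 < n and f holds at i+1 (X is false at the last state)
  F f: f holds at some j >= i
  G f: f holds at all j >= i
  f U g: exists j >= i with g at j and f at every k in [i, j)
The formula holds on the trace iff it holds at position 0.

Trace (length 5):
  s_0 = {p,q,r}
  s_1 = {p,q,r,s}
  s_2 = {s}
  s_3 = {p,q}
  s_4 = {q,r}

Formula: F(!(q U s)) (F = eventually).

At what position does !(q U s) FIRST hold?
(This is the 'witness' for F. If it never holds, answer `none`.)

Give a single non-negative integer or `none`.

Answer: 3

Derivation:
s_0={p,q,r}: !(q U s)=False (q U s)=True q=True s=False
s_1={p,q,r,s}: !(q U s)=False (q U s)=True q=True s=True
s_2={s}: !(q U s)=False (q U s)=True q=False s=True
s_3={p,q}: !(q U s)=True (q U s)=False q=True s=False
s_4={q,r}: !(q U s)=True (q U s)=False q=True s=False
F(!(q U s)) holds; first witness at position 3.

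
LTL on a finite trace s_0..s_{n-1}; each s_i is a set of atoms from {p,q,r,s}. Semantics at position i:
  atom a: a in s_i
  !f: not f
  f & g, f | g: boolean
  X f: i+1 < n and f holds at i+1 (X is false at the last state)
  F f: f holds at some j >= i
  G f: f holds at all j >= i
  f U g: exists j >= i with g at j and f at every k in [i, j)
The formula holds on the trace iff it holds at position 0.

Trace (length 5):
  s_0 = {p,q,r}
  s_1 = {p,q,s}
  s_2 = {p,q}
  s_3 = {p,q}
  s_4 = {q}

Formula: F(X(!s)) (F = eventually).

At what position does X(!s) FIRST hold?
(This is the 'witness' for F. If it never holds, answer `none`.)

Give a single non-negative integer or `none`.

s_0={p,q,r}: X(!s)=False !s=True s=False
s_1={p,q,s}: X(!s)=True !s=False s=True
s_2={p,q}: X(!s)=True !s=True s=False
s_3={p,q}: X(!s)=True !s=True s=False
s_4={q}: X(!s)=False !s=True s=False
F(X(!s)) holds; first witness at position 1.

Answer: 1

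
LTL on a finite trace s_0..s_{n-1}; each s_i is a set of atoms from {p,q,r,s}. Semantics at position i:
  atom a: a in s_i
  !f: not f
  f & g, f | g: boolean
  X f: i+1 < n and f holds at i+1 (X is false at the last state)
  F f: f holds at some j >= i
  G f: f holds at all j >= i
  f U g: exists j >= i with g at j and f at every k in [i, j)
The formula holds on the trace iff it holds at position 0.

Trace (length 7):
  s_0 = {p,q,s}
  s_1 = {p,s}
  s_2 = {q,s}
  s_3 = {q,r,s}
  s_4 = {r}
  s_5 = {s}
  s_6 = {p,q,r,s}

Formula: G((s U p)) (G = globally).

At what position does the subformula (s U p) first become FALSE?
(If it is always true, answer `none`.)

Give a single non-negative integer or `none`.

s_0={p,q,s}: (s U p)=True s=True p=True
s_1={p,s}: (s U p)=True s=True p=True
s_2={q,s}: (s U p)=False s=True p=False
s_3={q,r,s}: (s U p)=False s=True p=False
s_4={r}: (s U p)=False s=False p=False
s_5={s}: (s U p)=True s=True p=False
s_6={p,q,r,s}: (s U p)=True s=True p=True
G((s U p)) holds globally = False
First violation at position 2.

Answer: 2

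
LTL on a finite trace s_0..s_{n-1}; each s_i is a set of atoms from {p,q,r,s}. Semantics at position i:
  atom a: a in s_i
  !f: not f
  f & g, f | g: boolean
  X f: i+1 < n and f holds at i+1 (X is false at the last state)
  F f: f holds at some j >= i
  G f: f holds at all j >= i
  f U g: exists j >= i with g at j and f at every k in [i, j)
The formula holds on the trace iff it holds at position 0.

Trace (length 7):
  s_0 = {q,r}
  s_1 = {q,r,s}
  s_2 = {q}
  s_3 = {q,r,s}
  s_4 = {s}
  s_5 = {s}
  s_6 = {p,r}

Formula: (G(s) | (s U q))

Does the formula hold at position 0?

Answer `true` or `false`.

s_0={q,r}: (G(s) | (s U q))=True G(s)=False s=False (s U q)=True q=True
s_1={q,r,s}: (G(s) | (s U q))=True G(s)=False s=True (s U q)=True q=True
s_2={q}: (G(s) | (s U q))=True G(s)=False s=False (s U q)=True q=True
s_3={q,r,s}: (G(s) | (s U q))=True G(s)=False s=True (s U q)=True q=True
s_4={s}: (G(s) | (s U q))=False G(s)=False s=True (s U q)=False q=False
s_5={s}: (G(s) | (s U q))=False G(s)=False s=True (s U q)=False q=False
s_6={p,r}: (G(s) | (s U q))=False G(s)=False s=False (s U q)=False q=False

Answer: true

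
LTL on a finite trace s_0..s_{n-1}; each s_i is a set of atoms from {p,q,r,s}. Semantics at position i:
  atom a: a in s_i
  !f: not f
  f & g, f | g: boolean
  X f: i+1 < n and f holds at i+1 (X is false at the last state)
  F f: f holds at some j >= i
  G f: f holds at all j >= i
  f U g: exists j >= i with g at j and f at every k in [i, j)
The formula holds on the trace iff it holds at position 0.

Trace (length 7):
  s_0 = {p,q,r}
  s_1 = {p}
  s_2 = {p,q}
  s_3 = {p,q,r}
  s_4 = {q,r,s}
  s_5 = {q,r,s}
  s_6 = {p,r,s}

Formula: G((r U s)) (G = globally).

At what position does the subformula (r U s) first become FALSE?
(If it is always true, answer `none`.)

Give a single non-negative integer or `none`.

Answer: 0

Derivation:
s_0={p,q,r}: (r U s)=False r=True s=False
s_1={p}: (r U s)=False r=False s=False
s_2={p,q}: (r U s)=False r=False s=False
s_3={p,q,r}: (r U s)=True r=True s=False
s_4={q,r,s}: (r U s)=True r=True s=True
s_5={q,r,s}: (r U s)=True r=True s=True
s_6={p,r,s}: (r U s)=True r=True s=True
G((r U s)) holds globally = False
First violation at position 0.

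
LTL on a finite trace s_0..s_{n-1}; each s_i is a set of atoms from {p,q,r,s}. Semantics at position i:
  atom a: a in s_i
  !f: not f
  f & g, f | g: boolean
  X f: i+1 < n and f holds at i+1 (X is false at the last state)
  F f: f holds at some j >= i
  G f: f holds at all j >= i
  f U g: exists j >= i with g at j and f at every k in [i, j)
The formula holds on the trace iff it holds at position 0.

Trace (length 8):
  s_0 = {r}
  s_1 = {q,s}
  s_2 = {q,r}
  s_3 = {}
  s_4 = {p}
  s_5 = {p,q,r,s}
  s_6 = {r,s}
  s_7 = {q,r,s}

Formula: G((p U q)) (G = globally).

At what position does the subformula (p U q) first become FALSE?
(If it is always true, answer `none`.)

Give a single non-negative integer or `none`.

Answer: 0

Derivation:
s_0={r}: (p U q)=False p=False q=False
s_1={q,s}: (p U q)=True p=False q=True
s_2={q,r}: (p U q)=True p=False q=True
s_3={}: (p U q)=False p=False q=False
s_4={p}: (p U q)=True p=True q=False
s_5={p,q,r,s}: (p U q)=True p=True q=True
s_6={r,s}: (p U q)=False p=False q=False
s_7={q,r,s}: (p U q)=True p=False q=True
G((p U q)) holds globally = False
First violation at position 0.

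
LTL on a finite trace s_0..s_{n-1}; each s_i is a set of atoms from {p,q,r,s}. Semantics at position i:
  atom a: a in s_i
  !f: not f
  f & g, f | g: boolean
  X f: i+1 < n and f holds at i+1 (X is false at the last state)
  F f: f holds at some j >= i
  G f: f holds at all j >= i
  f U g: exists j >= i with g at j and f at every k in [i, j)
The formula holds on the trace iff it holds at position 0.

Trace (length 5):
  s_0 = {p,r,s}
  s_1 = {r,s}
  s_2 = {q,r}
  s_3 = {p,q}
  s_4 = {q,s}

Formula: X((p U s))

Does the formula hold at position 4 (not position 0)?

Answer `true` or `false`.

s_0={p,r,s}: X((p U s))=True (p U s)=True p=True s=True
s_1={r,s}: X((p U s))=False (p U s)=True p=False s=True
s_2={q,r}: X((p U s))=True (p U s)=False p=False s=False
s_3={p,q}: X((p U s))=True (p U s)=True p=True s=False
s_4={q,s}: X((p U s))=False (p U s)=True p=False s=True
Evaluating at position 4: result = False

Answer: false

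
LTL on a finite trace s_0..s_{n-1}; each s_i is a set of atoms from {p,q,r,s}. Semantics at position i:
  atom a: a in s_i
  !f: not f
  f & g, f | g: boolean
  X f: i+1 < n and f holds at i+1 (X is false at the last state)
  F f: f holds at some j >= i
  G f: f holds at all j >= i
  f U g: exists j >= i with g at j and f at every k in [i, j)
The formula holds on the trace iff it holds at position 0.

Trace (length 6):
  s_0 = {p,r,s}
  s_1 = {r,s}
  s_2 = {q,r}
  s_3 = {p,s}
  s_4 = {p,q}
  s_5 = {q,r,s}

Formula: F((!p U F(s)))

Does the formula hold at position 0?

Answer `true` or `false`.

s_0={p,r,s}: F((!p U F(s)))=True (!p U F(s))=True !p=False p=True F(s)=True s=True
s_1={r,s}: F((!p U F(s)))=True (!p U F(s))=True !p=True p=False F(s)=True s=True
s_2={q,r}: F((!p U F(s)))=True (!p U F(s))=True !p=True p=False F(s)=True s=False
s_3={p,s}: F((!p U F(s)))=True (!p U F(s))=True !p=False p=True F(s)=True s=True
s_4={p,q}: F((!p U F(s)))=True (!p U F(s))=True !p=False p=True F(s)=True s=False
s_5={q,r,s}: F((!p U F(s)))=True (!p U F(s))=True !p=True p=False F(s)=True s=True

Answer: true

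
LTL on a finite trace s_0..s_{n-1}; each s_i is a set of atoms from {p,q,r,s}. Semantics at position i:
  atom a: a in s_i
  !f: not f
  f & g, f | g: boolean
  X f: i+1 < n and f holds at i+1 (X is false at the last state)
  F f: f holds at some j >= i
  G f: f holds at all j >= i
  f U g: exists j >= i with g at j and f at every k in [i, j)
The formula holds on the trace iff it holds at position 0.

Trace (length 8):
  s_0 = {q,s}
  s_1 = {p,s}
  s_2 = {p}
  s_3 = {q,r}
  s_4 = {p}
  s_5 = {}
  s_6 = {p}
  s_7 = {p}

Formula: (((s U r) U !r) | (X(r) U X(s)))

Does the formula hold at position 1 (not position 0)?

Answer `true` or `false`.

s_0={q,s}: (((s U r) U !r) | (X(r) U X(s)))=True ((s U r) U !r)=True (s U r)=False s=True r=False !r=True (X(r) U X(s))=True X(r)=False X(s)=True
s_1={p,s}: (((s U r) U !r) | (X(r) U X(s)))=True ((s U r) U !r)=True (s U r)=False s=True r=False !r=True (X(r) U X(s))=False X(r)=False X(s)=False
s_2={p}: (((s U r) U !r) | (X(r) U X(s)))=True ((s U r) U !r)=True (s U r)=False s=False r=False !r=True (X(r) U X(s))=False X(r)=True X(s)=False
s_3={q,r}: (((s U r) U !r) | (X(r) U X(s)))=True ((s U r) U !r)=True (s U r)=True s=False r=True !r=False (X(r) U X(s))=False X(r)=False X(s)=False
s_4={p}: (((s U r) U !r) | (X(r) U X(s)))=True ((s U r) U !r)=True (s U r)=False s=False r=False !r=True (X(r) U X(s))=False X(r)=False X(s)=False
s_5={}: (((s U r) U !r) | (X(r) U X(s)))=True ((s U r) U !r)=True (s U r)=False s=False r=False !r=True (X(r) U X(s))=False X(r)=False X(s)=False
s_6={p}: (((s U r) U !r) | (X(r) U X(s)))=True ((s U r) U !r)=True (s U r)=False s=False r=False !r=True (X(r) U X(s))=False X(r)=False X(s)=False
s_7={p}: (((s U r) U !r) | (X(r) U X(s)))=True ((s U r) U !r)=True (s U r)=False s=False r=False !r=True (X(r) U X(s))=False X(r)=False X(s)=False
Evaluating at position 1: result = True

Answer: true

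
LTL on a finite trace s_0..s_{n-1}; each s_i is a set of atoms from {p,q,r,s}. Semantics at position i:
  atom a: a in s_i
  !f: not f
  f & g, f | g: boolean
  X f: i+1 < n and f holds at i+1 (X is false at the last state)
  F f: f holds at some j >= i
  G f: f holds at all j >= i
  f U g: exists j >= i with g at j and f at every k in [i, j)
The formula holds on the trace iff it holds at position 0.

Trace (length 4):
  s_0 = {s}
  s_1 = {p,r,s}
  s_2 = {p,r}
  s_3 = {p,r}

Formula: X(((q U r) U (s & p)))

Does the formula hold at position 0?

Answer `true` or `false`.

Answer: true

Derivation:
s_0={s}: X(((q U r) U (s & p)))=True ((q U r) U (s & p))=False (q U r)=False q=False r=False (s & p)=False s=True p=False
s_1={p,r,s}: X(((q U r) U (s & p)))=False ((q U r) U (s & p))=True (q U r)=True q=False r=True (s & p)=True s=True p=True
s_2={p,r}: X(((q U r) U (s & p)))=False ((q U r) U (s & p))=False (q U r)=True q=False r=True (s & p)=False s=False p=True
s_3={p,r}: X(((q U r) U (s & p)))=False ((q U r) U (s & p))=False (q U r)=True q=False r=True (s & p)=False s=False p=True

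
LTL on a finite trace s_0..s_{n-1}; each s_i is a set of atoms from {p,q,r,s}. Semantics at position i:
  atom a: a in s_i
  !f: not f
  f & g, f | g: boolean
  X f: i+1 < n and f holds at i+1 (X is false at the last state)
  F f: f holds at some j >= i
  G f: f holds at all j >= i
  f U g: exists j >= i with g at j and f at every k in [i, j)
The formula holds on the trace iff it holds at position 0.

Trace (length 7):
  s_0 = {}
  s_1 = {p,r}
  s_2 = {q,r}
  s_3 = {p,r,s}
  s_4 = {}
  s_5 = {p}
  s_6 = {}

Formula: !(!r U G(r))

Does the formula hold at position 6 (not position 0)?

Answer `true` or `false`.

s_0={}: !(!r U G(r))=True (!r U G(r))=False !r=True r=False G(r)=False
s_1={p,r}: !(!r U G(r))=True (!r U G(r))=False !r=False r=True G(r)=False
s_2={q,r}: !(!r U G(r))=True (!r U G(r))=False !r=False r=True G(r)=False
s_3={p,r,s}: !(!r U G(r))=True (!r U G(r))=False !r=False r=True G(r)=False
s_4={}: !(!r U G(r))=True (!r U G(r))=False !r=True r=False G(r)=False
s_5={p}: !(!r U G(r))=True (!r U G(r))=False !r=True r=False G(r)=False
s_6={}: !(!r U G(r))=True (!r U G(r))=False !r=True r=False G(r)=False
Evaluating at position 6: result = True

Answer: true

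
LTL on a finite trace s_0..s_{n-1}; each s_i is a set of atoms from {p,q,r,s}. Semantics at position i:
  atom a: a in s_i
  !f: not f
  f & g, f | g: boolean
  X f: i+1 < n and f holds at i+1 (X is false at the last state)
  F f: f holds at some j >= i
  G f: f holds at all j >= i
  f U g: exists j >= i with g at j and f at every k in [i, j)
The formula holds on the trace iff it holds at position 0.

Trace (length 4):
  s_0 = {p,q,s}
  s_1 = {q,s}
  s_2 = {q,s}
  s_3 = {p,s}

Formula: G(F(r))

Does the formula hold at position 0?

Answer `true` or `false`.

s_0={p,q,s}: G(F(r))=False F(r)=False r=False
s_1={q,s}: G(F(r))=False F(r)=False r=False
s_2={q,s}: G(F(r))=False F(r)=False r=False
s_3={p,s}: G(F(r))=False F(r)=False r=False

Answer: false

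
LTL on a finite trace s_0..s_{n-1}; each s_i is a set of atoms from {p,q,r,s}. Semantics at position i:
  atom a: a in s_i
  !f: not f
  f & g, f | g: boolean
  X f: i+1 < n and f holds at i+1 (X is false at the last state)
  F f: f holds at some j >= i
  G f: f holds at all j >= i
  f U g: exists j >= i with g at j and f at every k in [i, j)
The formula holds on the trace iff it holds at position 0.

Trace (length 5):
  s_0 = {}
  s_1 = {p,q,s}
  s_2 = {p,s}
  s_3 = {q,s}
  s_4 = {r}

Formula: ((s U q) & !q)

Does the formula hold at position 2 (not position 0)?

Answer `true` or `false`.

s_0={}: ((s U q) & !q)=False (s U q)=False s=False q=False !q=True
s_1={p,q,s}: ((s U q) & !q)=False (s U q)=True s=True q=True !q=False
s_2={p,s}: ((s U q) & !q)=True (s U q)=True s=True q=False !q=True
s_3={q,s}: ((s U q) & !q)=False (s U q)=True s=True q=True !q=False
s_4={r}: ((s U q) & !q)=False (s U q)=False s=False q=False !q=True
Evaluating at position 2: result = True

Answer: true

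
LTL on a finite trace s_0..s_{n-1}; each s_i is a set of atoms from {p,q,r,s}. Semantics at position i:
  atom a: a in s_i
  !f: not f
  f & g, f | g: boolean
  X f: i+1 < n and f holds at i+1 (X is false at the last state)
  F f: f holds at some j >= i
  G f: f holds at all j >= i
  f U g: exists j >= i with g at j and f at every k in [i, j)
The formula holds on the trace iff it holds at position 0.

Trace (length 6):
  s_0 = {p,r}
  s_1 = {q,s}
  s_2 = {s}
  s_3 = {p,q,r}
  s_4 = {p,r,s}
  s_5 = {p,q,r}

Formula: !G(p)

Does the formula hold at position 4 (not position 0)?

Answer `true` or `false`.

s_0={p,r}: !G(p)=True G(p)=False p=True
s_1={q,s}: !G(p)=True G(p)=False p=False
s_2={s}: !G(p)=True G(p)=False p=False
s_3={p,q,r}: !G(p)=False G(p)=True p=True
s_4={p,r,s}: !G(p)=False G(p)=True p=True
s_5={p,q,r}: !G(p)=False G(p)=True p=True
Evaluating at position 4: result = False

Answer: false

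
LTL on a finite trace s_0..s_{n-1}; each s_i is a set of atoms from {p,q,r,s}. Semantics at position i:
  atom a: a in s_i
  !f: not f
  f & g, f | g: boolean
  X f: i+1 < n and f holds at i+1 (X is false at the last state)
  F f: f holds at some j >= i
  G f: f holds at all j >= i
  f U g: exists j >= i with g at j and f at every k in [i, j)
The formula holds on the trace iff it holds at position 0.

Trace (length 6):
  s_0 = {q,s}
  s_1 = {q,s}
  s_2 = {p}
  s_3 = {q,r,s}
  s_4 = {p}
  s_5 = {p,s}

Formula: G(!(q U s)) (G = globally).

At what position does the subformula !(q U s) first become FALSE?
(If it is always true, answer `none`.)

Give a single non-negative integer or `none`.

Answer: 0

Derivation:
s_0={q,s}: !(q U s)=False (q U s)=True q=True s=True
s_1={q,s}: !(q U s)=False (q U s)=True q=True s=True
s_2={p}: !(q U s)=True (q U s)=False q=False s=False
s_3={q,r,s}: !(q U s)=False (q U s)=True q=True s=True
s_4={p}: !(q U s)=True (q U s)=False q=False s=False
s_5={p,s}: !(q U s)=False (q U s)=True q=False s=True
G(!(q U s)) holds globally = False
First violation at position 0.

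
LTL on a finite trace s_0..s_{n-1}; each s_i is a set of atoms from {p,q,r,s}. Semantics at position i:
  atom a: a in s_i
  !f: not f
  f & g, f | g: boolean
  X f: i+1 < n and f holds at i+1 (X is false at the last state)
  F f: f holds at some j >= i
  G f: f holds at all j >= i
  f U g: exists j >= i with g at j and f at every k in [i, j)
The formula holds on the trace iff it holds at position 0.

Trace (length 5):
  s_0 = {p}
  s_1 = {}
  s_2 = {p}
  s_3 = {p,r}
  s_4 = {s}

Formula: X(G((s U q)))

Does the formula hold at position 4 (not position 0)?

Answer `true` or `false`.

Answer: false

Derivation:
s_0={p}: X(G((s U q)))=False G((s U q))=False (s U q)=False s=False q=False
s_1={}: X(G((s U q)))=False G((s U q))=False (s U q)=False s=False q=False
s_2={p}: X(G((s U q)))=False G((s U q))=False (s U q)=False s=False q=False
s_3={p,r}: X(G((s U q)))=False G((s U q))=False (s U q)=False s=False q=False
s_4={s}: X(G((s U q)))=False G((s U q))=False (s U q)=False s=True q=False
Evaluating at position 4: result = False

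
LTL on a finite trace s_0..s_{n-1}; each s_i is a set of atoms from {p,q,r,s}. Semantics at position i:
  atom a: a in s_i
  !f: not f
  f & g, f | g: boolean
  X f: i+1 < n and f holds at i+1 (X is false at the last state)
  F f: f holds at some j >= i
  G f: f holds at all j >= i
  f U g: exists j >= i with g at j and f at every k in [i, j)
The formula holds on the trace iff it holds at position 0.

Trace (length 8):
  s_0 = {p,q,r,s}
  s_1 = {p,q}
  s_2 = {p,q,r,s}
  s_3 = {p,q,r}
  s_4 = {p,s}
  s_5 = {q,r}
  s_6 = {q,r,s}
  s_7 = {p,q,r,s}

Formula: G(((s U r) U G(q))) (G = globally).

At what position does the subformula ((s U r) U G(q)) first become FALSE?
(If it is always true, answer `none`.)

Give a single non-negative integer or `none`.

s_0={p,q,r,s}: ((s U r) U G(q))=False (s U r)=True s=True r=True G(q)=False q=True
s_1={p,q}: ((s U r) U G(q))=False (s U r)=False s=False r=False G(q)=False q=True
s_2={p,q,r,s}: ((s U r) U G(q))=True (s U r)=True s=True r=True G(q)=False q=True
s_3={p,q,r}: ((s U r) U G(q))=True (s U r)=True s=False r=True G(q)=False q=True
s_4={p,s}: ((s U r) U G(q))=True (s U r)=True s=True r=False G(q)=False q=False
s_5={q,r}: ((s U r) U G(q))=True (s U r)=True s=False r=True G(q)=True q=True
s_6={q,r,s}: ((s U r) U G(q))=True (s U r)=True s=True r=True G(q)=True q=True
s_7={p,q,r,s}: ((s U r) U G(q))=True (s U r)=True s=True r=True G(q)=True q=True
G(((s U r) U G(q))) holds globally = False
First violation at position 0.

Answer: 0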